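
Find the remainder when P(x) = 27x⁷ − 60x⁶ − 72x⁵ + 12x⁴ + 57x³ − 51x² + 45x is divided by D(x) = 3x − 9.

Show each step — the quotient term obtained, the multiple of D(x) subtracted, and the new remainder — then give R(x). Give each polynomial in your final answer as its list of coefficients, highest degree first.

Step 1: lead(27x⁷ − 60x⁶ − 72x⁵ + 12x⁴ + 57x³ − 51x² + 45x) ÷ lead(D) = 27x⁷ ÷ 3x = 9x⁶. Subtract (9x⁶)·D = 27x⁷ − 81x⁶. Remainder: 21x⁶ − 72x⁵ + 12x⁴ + 57x³ − 51x² + 45x.
Step 2: lead(21x⁶ − 72x⁵ + 12x⁴ + 57x³ − 51x² + 45x) ÷ lead(D) = 21x⁶ ÷ 3x = 7x⁵. Subtract (7x⁵)·D = 21x⁶ − 63x⁵. Remainder: −9x⁵ + 12x⁴ + 57x³ − 51x² + 45x.
Step 3: lead(−9x⁵ + 12x⁴ + 57x³ − 51x² + 45x) ÷ lead(D) = −9x⁵ ÷ 3x = −3x⁴. Subtract (−3x⁴)·D = −9x⁵ + 27x⁴. Remainder: −15x⁴ + 57x³ − 51x² + 45x.
Step 4: lead(−15x⁴ + 57x³ − 51x² + 45x) ÷ lead(D) = −15x⁴ ÷ 3x = −5x³. Subtract (−5x³)·D = −15x⁴ + 45x³. Remainder: 12x³ − 51x² + 45x.
Step 5: lead(12x³ − 51x² + 45x) ÷ lead(D) = 12x³ ÷ 3x = 4x². Subtract (4x²)·D = 12x³ − 36x². Remainder: −15x² + 45x.
Step 6: lead(−15x² + 45x) ÷ lead(D) = −15x² ÷ 3x = −5x. Subtract (−5x)·D = −15x² + 45x. Remainder: 0.

R = [0]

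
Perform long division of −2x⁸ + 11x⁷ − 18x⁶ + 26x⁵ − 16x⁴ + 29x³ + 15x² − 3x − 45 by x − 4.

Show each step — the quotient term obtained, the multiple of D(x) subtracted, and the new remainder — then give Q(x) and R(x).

Q(x) = −2x⁷ + 3x⁶ − 6x⁵ + 2x⁴ − 8x³ − 3x² + 3x + 9; R(x) = −9

Step 1: lead(−2x⁸ + 11x⁷ − 18x⁶ + 26x⁵ − 16x⁴ + 29x³ + 15x² − 3x − 45) ÷ lead(D) = −2x⁸ ÷ x = −2x⁷. Subtract (−2x⁷)·D = −2x⁸ + 8x⁷. Remainder: 3x⁷ − 18x⁶ + 26x⁵ − 16x⁴ + 29x³ + 15x² − 3x − 45.
Step 2: lead(3x⁷ − 18x⁶ + 26x⁵ − 16x⁴ + 29x³ + 15x² − 3x − 45) ÷ lead(D) = 3x⁷ ÷ x = 3x⁶. Subtract (3x⁶)·D = 3x⁷ − 12x⁶. Remainder: −6x⁶ + 26x⁵ − 16x⁴ + 29x³ + 15x² − 3x − 45.
Step 3: lead(−6x⁶ + 26x⁵ − 16x⁴ + 29x³ + 15x² − 3x − 45) ÷ lead(D) = −6x⁶ ÷ x = −6x⁵. Subtract (−6x⁵)·D = −6x⁶ + 24x⁵. Remainder: 2x⁵ − 16x⁴ + 29x³ + 15x² − 3x − 45.
Step 4: lead(2x⁵ − 16x⁴ + 29x³ + 15x² − 3x − 45) ÷ lead(D) = 2x⁵ ÷ x = 2x⁴. Subtract (2x⁴)·D = 2x⁵ − 8x⁴. Remainder: −8x⁴ + 29x³ + 15x² − 3x − 45.
Step 5: lead(−8x⁴ + 29x³ + 15x² − 3x − 45) ÷ lead(D) = −8x⁴ ÷ x = −8x³. Subtract (−8x³)·D = −8x⁴ + 32x³. Remainder: −3x³ + 15x² − 3x − 45.
Step 6: lead(−3x³ + 15x² − 3x − 45) ÷ lead(D) = −3x³ ÷ x = −3x². Subtract (−3x²)·D = −3x³ + 12x². Remainder: 3x² − 3x − 45.
Step 7: lead(3x² − 3x − 45) ÷ lead(D) = 3x² ÷ x = 3x. Subtract (3x)·D = 3x² − 12x. Remainder: 9x − 45.
Step 8: lead(9x − 45) ÷ lead(D) = 9x ÷ x = 9. Subtract (9)·D = 9x − 36. Remainder: −9.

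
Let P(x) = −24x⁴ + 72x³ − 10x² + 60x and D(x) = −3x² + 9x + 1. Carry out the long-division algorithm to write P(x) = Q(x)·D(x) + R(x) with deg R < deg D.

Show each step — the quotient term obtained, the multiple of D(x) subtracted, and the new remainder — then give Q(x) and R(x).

Q(x) = 8x² + 6; R(x) = 6x − 6

Step 1: lead(−24x⁴ + 72x³ − 10x² + 60x) ÷ lead(D) = −24x⁴ ÷ −3x² = 8x². Subtract (8x²)·D = −24x⁴ + 72x³ + 8x². Remainder: −18x² + 60x.
Step 2: lead(−18x² + 60x) ÷ lead(D) = −18x² ÷ −3x² = 6. Subtract (6)·D = −18x² + 54x + 6. Remainder: 6x − 6.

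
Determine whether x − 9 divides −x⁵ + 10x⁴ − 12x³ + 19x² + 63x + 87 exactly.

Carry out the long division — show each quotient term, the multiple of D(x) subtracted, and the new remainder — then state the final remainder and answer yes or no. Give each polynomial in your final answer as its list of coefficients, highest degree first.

R = [6], so D(x) is not a factor of P(x). no

Step 1: lead(−x⁵ + 10x⁴ − 12x³ + 19x² + 63x + 87) ÷ lead(D) = −x⁵ ÷ x = −x⁴. Subtract (−x⁴)·D = −x⁵ + 9x⁴. Remainder: x⁴ − 12x³ + 19x² + 63x + 87.
Step 2: lead(x⁴ − 12x³ + 19x² + 63x + 87) ÷ lead(D) = x⁴ ÷ x = x³. Subtract (x³)·D = x⁴ − 9x³. Remainder: −3x³ + 19x² + 63x + 87.
Step 3: lead(−3x³ + 19x² + 63x + 87) ÷ lead(D) = −3x³ ÷ x = −3x². Subtract (−3x²)·D = −3x³ + 27x². Remainder: −8x² + 63x + 87.
Step 4: lead(−8x² + 63x + 87) ÷ lead(D) = −8x² ÷ x = −8x. Subtract (−8x)·D = −8x² + 72x. Remainder: −9x + 87.
Step 5: lead(−9x + 87) ÷ lead(D) = −9x ÷ x = −9. Subtract (−9)·D = −9x + 81. Remainder: 6.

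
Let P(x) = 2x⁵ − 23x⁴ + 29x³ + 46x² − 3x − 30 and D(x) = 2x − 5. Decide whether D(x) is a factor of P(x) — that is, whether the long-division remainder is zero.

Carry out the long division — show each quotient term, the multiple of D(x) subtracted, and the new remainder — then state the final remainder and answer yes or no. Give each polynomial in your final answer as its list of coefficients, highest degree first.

Step 1: lead(2x⁵ − 23x⁴ + 29x³ + 46x² − 3x − 30) ÷ lead(D) = 2x⁵ ÷ 2x = x⁴. Subtract (x⁴)·D = 2x⁵ − 5x⁴. Remainder: −18x⁴ + 29x³ + 46x² − 3x − 30.
Step 2: lead(−18x⁴ + 29x³ + 46x² − 3x − 30) ÷ lead(D) = −18x⁴ ÷ 2x = −9x³. Subtract (−9x³)·D = −18x⁴ + 45x³. Remainder: −16x³ + 46x² − 3x − 30.
Step 3: lead(−16x³ + 46x² − 3x − 30) ÷ lead(D) = −16x³ ÷ 2x = −8x². Subtract (−8x²)·D = −16x³ + 40x². Remainder: 6x² − 3x − 30.
Step 4: lead(6x² − 3x − 30) ÷ lead(D) = 6x² ÷ 2x = 3x. Subtract (3x)·D = 6x² − 15x. Remainder: 12x − 30.
Step 5: lead(12x − 30) ÷ lead(D) = 12x ÷ 2x = 6. Subtract (6)·D = 12x − 30. Remainder: 0.

R = [0], so D(x) is a factor of P(x). yes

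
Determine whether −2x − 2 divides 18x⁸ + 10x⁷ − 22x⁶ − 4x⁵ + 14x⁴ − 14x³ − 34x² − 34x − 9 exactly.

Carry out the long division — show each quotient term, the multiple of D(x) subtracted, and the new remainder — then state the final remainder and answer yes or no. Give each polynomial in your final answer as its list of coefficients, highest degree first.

R = [9], so D(x) is not a factor of P(x). no

Step 1: lead(18x⁸ + 10x⁷ − 22x⁶ − 4x⁵ + 14x⁴ − 14x³ − 34x² − 34x − 9) ÷ lead(D) = 18x⁸ ÷ −2x = −9x⁷. Subtract (−9x⁷)·D = 18x⁸ + 18x⁷. Remainder: −8x⁷ − 22x⁶ − 4x⁵ + 14x⁴ − 14x³ − 34x² − 34x − 9.
Step 2: lead(−8x⁷ − 22x⁶ − 4x⁵ + 14x⁴ − 14x³ − 34x² − 34x − 9) ÷ lead(D) = −8x⁷ ÷ −2x = 4x⁶. Subtract (4x⁶)·D = −8x⁷ − 8x⁶. Remainder: −14x⁶ − 4x⁵ + 14x⁴ − 14x³ − 34x² − 34x − 9.
Step 3: lead(−14x⁶ − 4x⁵ + 14x⁴ − 14x³ − 34x² − 34x − 9) ÷ lead(D) = −14x⁶ ÷ −2x = 7x⁵. Subtract (7x⁵)·D = −14x⁶ − 14x⁵. Remainder: 10x⁵ + 14x⁴ − 14x³ − 34x² − 34x − 9.
Step 4: lead(10x⁵ + 14x⁴ − 14x³ − 34x² − 34x − 9) ÷ lead(D) = 10x⁵ ÷ −2x = −5x⁴. Subtract (−5x⁴)·D = 10x⁵ + 10x⁴. Remainder: 4x⁴ − 14x³ − 34x² − 34x − 9.
Step 5: lead(4x⁴ − 14x³ − 34x² − 34x − 9) ÷ lead(D) = 4x⁴ ÷ −2x = −2x³. Subtract (−2x³)·D = 4x⁴ + 4x³. Remainder: −18x³ − 34x² − 34x − 9.
Step 6: lead(−18x³ − 34x² − 34x − 9) ÷ lead(D) = −18x³ ÷ −2x = 9x². Subtract (9x²)·D = −18x³ − 18x². Remainder: −16x² − 34x − 9.
Step 7: lead(−16x² − 34x − 9) ÷ lead(D) = −16x² ÷ −2x = 8x. Subtract (8x)·D = −16x² − 16x. Remainder: −18x − 9.
Step 8: lead(−18x − 9) ÷ lead(D) = −18x ÷ −2x = 9. Subtract (9)·D = −18x − 18. Remainder: 9.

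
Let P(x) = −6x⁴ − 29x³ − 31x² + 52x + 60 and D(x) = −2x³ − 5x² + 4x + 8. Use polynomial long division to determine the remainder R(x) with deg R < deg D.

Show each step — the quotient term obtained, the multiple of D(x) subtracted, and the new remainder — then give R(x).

R(x) = −8x² + 4

Step 1: lead(−6x⁴ − 29x³ − 31x² + 52x + 60) ÷ lead(D) = −6x⁴ ÷ −2x³ = 3x. Subtract (3x)·D = −6x⁴ − 15x³ + 12x² + 24x. Remainder: −14x³ − 43x² + 28x + 60.
Step 2: lead(−14x³ − 43x² + 28x + 60) ÷ lead(D) = −14x³ ÷ −2x³ = 7. Subtract (7)·D = −14x³ − 35x² + 28x + 56. Remainder: −8x² + 4.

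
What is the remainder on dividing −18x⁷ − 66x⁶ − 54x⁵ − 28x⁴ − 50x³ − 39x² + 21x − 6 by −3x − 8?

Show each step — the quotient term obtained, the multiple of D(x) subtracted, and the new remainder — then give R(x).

R(x) = 2

Step 1: lead(−18x⁷ − 66x⁶ − 54x⁵ − 28x⁴ − 50x³ − 39x² + 21x − 6) ÷ lead(D) = −18x⁷ ÷ −3x = 6x⁶. Subtract (6x⁶)·D = −18x⁷ − 48x⁶. Remainder: −18x⁶ − 54x⁵ − 28x⁴ − 50x³ − 39x² + 21x − 6.
Step 2: lead(−18x⁶ − 54x⁵ − 28x⁴ − 50x³ − 39x² + 21x − 6) ÷ lead(D) = −18x⁶ ÷ −3x = 6x⁵. Subtract (6x⁵)·D = −18x⁶ − 48x⁵. Remainder: −6x⁵ − 28x⁴ − 50x³ − 39x² + 21x − 6.
Step 3: lead(−6x⁵ − 28x⁴ − 50x³ − 39x² + 21x − 6) ÷ lead(D) = −6x⁵ ÷ −3x = 2x⁴. Subtract (2x⁴)·D = −6x⁵ − 16x⁴. Remainder: −12x⁴ − 50x³ − 39x² + 21x − 6.
Step 4: lead(−12x⁴ − 50x³ − 39x² + 21x − 6) ÷ lead(D) = −12x⁴ ÷ −3x = 4x³. Subtract (4x³)·D = −12x⁴ − 32x³. Remainder: −18x³ − 39x² + 21x − 6.
Step 5: lead(−18x³ − 39x² + 21x − 6) ÷ lead(D) = −18x³ ÷ −3x = 6x². Subtract (6x²)·D = −18x³ − 48x². Remainder: 9x² + 21x − 6.
Step 6: lead(9x² + 21x − 6) ÷ lead(D) = 9x² ÷ −3x = −3x. Subtract (−3x)·D = 9x² + 24x. Remainder: −3x − 6.
Step 7: lead(−3x − 6) ÷ lead(D) = −3x ÷ −3x = 1. Subtract (1)·D = −3x − 8. Remainder: 2.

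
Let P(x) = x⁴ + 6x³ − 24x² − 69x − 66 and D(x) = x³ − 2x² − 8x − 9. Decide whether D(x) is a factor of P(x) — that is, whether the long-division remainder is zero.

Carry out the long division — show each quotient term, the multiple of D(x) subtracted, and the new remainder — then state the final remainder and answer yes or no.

R(x) = 4x + 6, so D(x) is not a factor of P(x). no

Step 1: lead(x⁴ + 6x³ − 24x² − 69x − 66) ÷ lead(D) = x⁴ ÷ x³ = x. Subtract (x)·D = x⁴ − 2x³ − 8x² − 9x. Remainder: 8x³ − 16x² − 60x − 66.
Step 2: lead(8x³ − 16x² − 60x − 66) ÷ lead(D) = 8x³ ÷ x³ = 8. Subtract (8)·D = 8x³ − 16x² − 64x − 72. Remainder: 4x + 6.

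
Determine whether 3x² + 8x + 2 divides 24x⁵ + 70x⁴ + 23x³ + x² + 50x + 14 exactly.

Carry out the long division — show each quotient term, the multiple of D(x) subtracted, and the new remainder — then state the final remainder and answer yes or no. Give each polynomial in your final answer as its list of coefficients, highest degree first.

Step 1: lead(24x⁵ + 70x⁴ + 23x³ + x² + 50x + 14) ÷ lead(D) = 24x⁵ ÷ 3x² = 8x³. Subtract (8x³)·D = 24x⁵ + 64x⁴ + 16x³. Remainder: 6x⁴ + 7x³ + x² + 50x + 14.
Step 2: lead(6x⁴ + 7x³ + x² + 50x + 14) ÷ lead(D) = 6x⁴ ÷ 3x² = 2x². Subtract (2x²)·D = 6x⁴ + 16x³ + 4x². Remainder: −9x³ − 3x² + 50x + 14.
Step 3: lead(−9x³ − 3x² + 50x + 14) ÷ lead(D) = −9x³ ÷ 3x² = −3x. Subtract (−3x)·D = −9x³ − 24x² − 6x. Remainder: 21x² + 56x + 14.
Step 4: lead(21x² + 56x + 14) ÷ lead(D) = 21x² ÷ 3x² = 7. Subtract (7)·D = 21x² + 56x + 14. Remainder: 0.

R = [0], so D(x) is a factor of P(x). yes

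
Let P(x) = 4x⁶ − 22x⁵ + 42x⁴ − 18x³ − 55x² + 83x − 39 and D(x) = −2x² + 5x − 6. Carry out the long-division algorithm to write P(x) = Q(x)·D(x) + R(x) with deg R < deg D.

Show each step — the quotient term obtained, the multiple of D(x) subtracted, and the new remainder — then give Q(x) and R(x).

Q(x) = −2x⁴ + 6x³ − 9x + 5; R(x) = 4x − 9

Step 1: lead(4x⁶ − 22x⁵ + 42x⁴ − 18x³ − 55x² + 83x − 39) ÷ lead(D) = 4x⁶ ÷ −2x² = −2x⁴. Subtract (−2x⁴)·D = 4x⁶ − 10x⁵ + 12x⁴. Remainder: −12x⁵ + 30x⁴ − 18x³ − 55x² + 83x − 39.
Step 2: lead(−12x⁵ + 30x⁴ − 18x³ − 55x² + 83x − 39) ÷ lead(D) = −12x⁵ ÷ −2x² = 6x³. Subtract (6x³)·D = −12x⁵ + 30x⁴ − 36x³. Remainder: 18x³ − 55x² + 83x − 39.
Step 3: lead(18x³ − 55x² + 83x − 39) ÷ lead(D) = 18x³ ÷ −2x² = −9x. Subtract (−9x)·D = 18x³ − 45x² + 54x. Remainder: −10x² + 29x − 39.
Step 4: lead(−10x² + 29x − 39) ÷ lead(D) = −10x² ÷ −2x² = 5. Subtract (5)·D = −10x² + 25x − 30. Remainder: 4x − 9.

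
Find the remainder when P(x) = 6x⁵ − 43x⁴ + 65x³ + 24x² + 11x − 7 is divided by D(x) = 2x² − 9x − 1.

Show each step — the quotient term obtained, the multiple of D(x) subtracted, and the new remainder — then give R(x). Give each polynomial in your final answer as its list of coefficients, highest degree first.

Step 1: lead(6x⁵ − 43x⁴ + 65x³ + 24x² + 11x − 7) ÷ lead(D) = 6x⁵ ÷ 2x² = 3x³. Subtract (3x³)·D = 6x⁵ − 27x⁴ − 3x³. Remainder: −16x⁴ + 68x³ + 24x² + 11x − 7.
Step 2: lead(−16x⁴ + 68x³ + 24x² + 11x − 7) ÷ lead(D) = −16x⁴ ÷ 2x² = −8x². Subtract (−8x²)·D = −16x⁴ + 72x³ + 8x². Remainder: −4x³ + 16x² + 11x − 7.
Step 3: lead(−4x³ + 16x² + 11x − 7) ÷ lead(D) = −4x³ ÷ 2x² = −2x. Subtract (−2x)·D = −4x³ + 18x² + 2x. Remainder: −2x² + 9x − 7.
Step 4: lead(−2x² + 9x − 7) ÷ lead(D) = −2x² ÷ 2x² = −1. Subtract (−1)·D = −2x² + 9x + 1. Remainder: −8.

R = [-8]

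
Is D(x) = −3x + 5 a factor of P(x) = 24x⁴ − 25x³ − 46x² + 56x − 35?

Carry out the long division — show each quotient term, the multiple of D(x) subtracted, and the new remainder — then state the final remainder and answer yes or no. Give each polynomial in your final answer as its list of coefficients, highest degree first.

Step 1: lead(24x⁴ − 25x³ − 46x² + 56x − 35) ÷ lead(D) = 24x⁴ ÷ −3x = −8x³. Subtract (−8x³)·D = 24x⁴ − 40x³. Remainder: 15x³ − 46x² + 56x − 35.
Step 2: lead(15x³ − 46x² + 56x − 35) ÷ lead(D) = 15x³ ÷ −3x = −5x². Subtract (−5x²)·D = 15x³ − 25x². Remainder: −21x² + 56x − 35.
Step 3: lead(−21x² + 56x − 35) ÷ lead(D) = −21x² ÷ −3x = 7x. Subtract (7x)·D = −21x² + 35x. Remainder: 21x − 35.
Step 4: lead(21x − 35) ÷ lead(D) = 21x ÷ −3x = −7. Subtract (−7)·D = 21x − 35. Remainder: 0.

R = [0], so D(x) is a factor of P(x). yes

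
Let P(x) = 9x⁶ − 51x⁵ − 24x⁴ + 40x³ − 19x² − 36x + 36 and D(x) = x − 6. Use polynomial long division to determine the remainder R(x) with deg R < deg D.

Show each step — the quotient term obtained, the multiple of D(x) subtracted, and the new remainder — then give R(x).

Step 1: lead(9x⁶ − 51x⁵ − 24x⁴ + 40x³ − 19x² − 36x + 36) ÷ lead(D) = 9x⁶ ÷ x = 9x⁵. Subtract (9x⁵)·D = 9x⁶ − 54x⁵. Remainder: 3x⁵ − 24x⁴ + 40x³ − 19x² − 36x + 36.
Step 2: lead(3x⁵ − 24x⁴ + 40x³ − 19x² − 36x + 36) ÷ lead(D) = 3x⁵ ÷ x = 3x⁴. Subtract (3x⁴)·D = 3x⁵ − 18x⁴. Remainder: −6x⁴ + 40x³ − 19x² − 36x + 36.
Step 3: lead(−6x⁴ + 40x³ − 19x² − 36x + 36) ÷ lead(D) = −6x⁴ ÷ x = −6x³. Subtract (−6x³)·D = −6x⁴ + 36x³. Remainder: 4x³ − 19x² − 36x + 36.
Step 4: lead(4x³ − 19x² − 36x + 36) ÷ lead(D) = 4x³ ÷ x = 4x². Subtract (4x²)·D = 4x³ − 24x². Remainder: 5x² − 36x + 36.
Step 5: lead(5x² − 36x + 36) ÷ lead(D) = 5x² ÷ x = 5x. Subtract (5x)·D = 5x² − 30x. Remainder: −6x + 36.
Step 6: lead(−6x + 36) ÷ lead(D) = −6x ÷ x = −6. Subtract (−6)·D = −6x + 36. Remainder: 0.

R(x) = 0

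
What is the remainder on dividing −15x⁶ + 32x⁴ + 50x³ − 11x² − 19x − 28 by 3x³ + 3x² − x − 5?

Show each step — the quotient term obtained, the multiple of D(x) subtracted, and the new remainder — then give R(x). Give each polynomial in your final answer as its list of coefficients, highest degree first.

R = [7, 2]

Step 1: lead(−15x⁶ + 32x⁴ + 50x³ − 11x² − 19x − 28) ÷ lead(D) = −15x⁶ ÷ 3x³ = −5x³. Subtract (−5x³)·D = −15x⁶ − 15x⁵ + 5x⁴ + 25x³. Remainder: 15x⁵ + 27x⁴ + 25x³ − 11x² − 19x − 28.
Step 2: lead(15x⁵ + 27x⁴ + 25x³ − 11x² − 19x − 28) ÷ lead(D) = 15x⁵ ÷ 3x³ = 5x². Subtract (5x²)·D = 15x⁵ + 15x⁴ − 5x³ − 25x². Remainder: 12x⁴ + 30x³ + 14x² − 19x − 28.
Step 3: lead(12x⁴ + 30x³ + 14x² − 19x − 28) ÷ lead(D) = 12x⁴ ÷ 3x³ = 4x. Subtract (4x)·D = 12x⁴ + 12x³ − 4x² − 20x. Remainder: 18x³ + 18x² + x − 28.
Step 4: lead(18x³ + 18x² + x − 28) ÷ lead(D) = 18x³ ÷ 3x³ = 6. Subtract (6)·D = 18x³ + 18x² − 6x − 30. Remainder: 7x + 2.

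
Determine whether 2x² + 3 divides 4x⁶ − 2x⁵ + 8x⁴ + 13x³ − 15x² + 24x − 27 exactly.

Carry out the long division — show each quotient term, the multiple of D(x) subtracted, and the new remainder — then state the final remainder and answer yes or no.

Step 1: lead(4x⁶ − 2x⁵ + 8x⁴ + 13x³ − 15x² + 24x − 27) ÷ lead(D) = 4x⁶ ÷ 2x² = 2x⁴. Subtract (2x⁴)·D = 4x⁶ + 6x⁴. Remainder: −2x⁵ + 2x⁴ + 13x³ − 15x² + 24x − 27.
Step 2: lead(−2x⁵ + 2x⁴ + 13x³ − 15x² + 24x − 27) ÷ lead(D) = −2x⁵ ÷ 2x² = −x³. Subtract (−x³)·D = −2x⁵ − 3x³. Remainder: 2x⁴ + 16x³ − 15x² + 24x − 27.
Step 3: lead(2x⁴ + 16x³ − 15x² + 24x − 27) ÷ lead(D) = 2x⁴ ÷ 2x² = x². Subtract (x²)·D = 2x⁴ + 3x². Remainder: 16x³ − 18x² + 24x − 27.
Step 4: lead(16x³ − 18x² + 24x − 27) ÷ lead(D) = 16x³ ÷ 2x² = 8x. Subtract (8x)·D = 16x³ + 24x. Remainder: −18x² − 27.
Step 5: lead(−18x² − 27) ÷ lead(D) = −18x² ÷ 2x² = −9. Subtract (−9)·D = −18x² − 27. Remainder: 0.

R(x) = 0, so D(x) is a factor of P(x). yes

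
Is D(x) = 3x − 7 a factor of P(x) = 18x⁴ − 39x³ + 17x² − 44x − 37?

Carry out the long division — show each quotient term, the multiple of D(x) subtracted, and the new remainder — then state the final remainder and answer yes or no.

Step 1: lead(18x⁴ − 39x³ + 17x² − 44x − 37) ÷ lead(D) = 18x⁴ ÷ 3x = 6x³. Subtract (6x³)·D = 18x⁴ − 42x³. Remainder: 3x³ + 17x² − 44x − 37.
Step 2: lead(3x³ + 17x² − 44x − 37) ÷ lead(D) = 3x³ ÷ 3x = x². Subtract (x²)·D = 3x³ − 7x². Remainder: 24x² − 44x − 37.
Step 3: lead(24x² − 44x − 37) ÷ lead(D) = 24x² ÷ 3x = 8x. Subtract (8x)·D = 24x² − 56x. Remainder: 12x − 37.
Step 4: lead(12x − 37) ÷ lead(D) = 12x ÷ 3x = 4. Subtract (4)·D = 12x − 28. Remainder: −9.

R(x) = −9, so D(x) is not a factor of P(x). no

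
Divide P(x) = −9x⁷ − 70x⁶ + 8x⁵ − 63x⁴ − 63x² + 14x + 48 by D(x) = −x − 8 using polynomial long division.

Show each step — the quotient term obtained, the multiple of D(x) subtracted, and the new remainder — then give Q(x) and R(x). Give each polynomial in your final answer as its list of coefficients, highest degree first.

Q = [9, -2, 8, -1, 8, -1, -6]; R = [0]

Step 1: lead(−9x⁷ − 70x⁶ + 8x⁵ − 63x⁴ − 63x² + 14x + 48) ÷ lead(D) = −9x⁷ ÷ −x = 9x⁶. Subtract (9x⁶)·D = −9x⁷ − 72x⁶. Remainder: 2x⁶ + 8x⁵ − 63x⁴ − 63x² + 14x + 48.
Step 2: lead(2x⁶ + 8x⁵ − 63x⁴ − 63x² + 14x + 48) ÷ lead(D) = 2x⁶ ÷ −x = −2x⁵. Subtract (−2x⁵)·D = 2x⁶ + 16x⁵. Remainder: −8x⁵ − 63x⁴ − 63x² + 14x + 48.
Step 3: lead(−8x⁵ − 63x⁴ − 63x² + 14x + 48) ÷ lead(D) = −8x⁵ ÷ −x = 8x⁴. Subtract (8x⁴)·D = −8x⁵ − 64x⁴. Remainder: x⁴ − 63x² + 14x + 48.
Step 4: lead(x⁴ − 63x² + 14x + 48) ÷ lead(D) = x⁴ ÷ −x = −x³. Subtract (−x³)·D = x⁴ + 8x³. Remainder: −8x³ − 63x² + 14x + 48.
Step 5: lead(−8x³ − 63x² + 14x + 48) ÷ lead(D) = −8x³ ÷ −x = 8x². Subtract (8x²)·D = −8x³ − 64x². Remainder: x² + 14x + 48.
Step 6: lead(x² + 14x + 48) ÷ lead(D) = x² ÷ −x = −x. Subtract (−x)·D = x² + 8x. Remainder: 6x + 48.
Step 7: lead(6x + 48) ÷ lead(D) = 6x ÷ −x = −6. Subtract (−6)·D = 6x + 48. Remainder: 0.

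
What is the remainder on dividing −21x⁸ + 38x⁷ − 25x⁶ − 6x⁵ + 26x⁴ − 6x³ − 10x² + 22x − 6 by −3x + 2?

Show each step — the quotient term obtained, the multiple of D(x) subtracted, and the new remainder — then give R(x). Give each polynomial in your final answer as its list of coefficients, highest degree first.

Step 1: lead(−21x⁸ + 38x⁷ − 25x⁶ − 6x⁵ + 26x⁴ − 6x³ − 10x² + 22x − 6) ÷ lead(D) = −21x⁸ ÷ −3x = 7x⁷. Subtract (7x⁷)·D = −21x⁸ + 14x⁷. Remainder: 24x⁷ − 25x⁶ − 6x⁵ + 26x⁴ − 6x³ − 10x² + 22x − 6.
Step 2: lead(24x⁷ − 25x⁶ − 6x⁵ + 26x⁴ − 6x³ − 10x² + 22x − 6) ÷ lead(D) = 24x⁷ ÷ −3x = −8x⁶. Subtract (−8x⁶)·D = 24x⁷ − 16x⁶. Remainder: −9x⁶ − 6x⁵ + 26x⁴ − 6x³ − 10x² + 22x − 6.
Step 3: lead(−9x⁶ − 6x⁵ + 26x⁴ − 6x³ − 10x² + 22x − 6) ÷ lead(D) = −9x⁶ ÷ −3x = 3x⁵. Subtract (3x⁵)·D = −9x⁶ + 6x⁵. Remainder: −12x⁵ + 26x⁴ − 6x³ − 10x² + 22x − 6.
Step 4: lead(−12x⁵ + 26x⁴ − 6x³ − 10x² + 22x − 6) ÷ lead(D) = −12x⁵ ÷ −3x = 4x⁴. Subtract (4x⁴)·D = −12x⁵ + 8x⁴. Remainder: 18x⁴ − 6x³ − 10x² + 22x − 6.
Step 5: lead(18x⁴ − 6x³ − 10x² + 22x − 6) ÷ lead(D) = 18x⁴ ÷ −3x = −6x³. Subtract (−6x³)·D = 18x⁴ − 12x³. Remainder: 6x³ − 10x² + 22x − 6.
Step 6: lead(6x³ − 10x² + 22x − 6) ÷ lead(D) = 6x³ ÷ −3x = −2x². Subtract (−2x²)·D = 6x³ − 4x². Remainder: −6x² + 22x − 6.
Step 7: lead(−6x² + 22x − 6) ÷ lead(D) = −6x² ÷ −3x = 2x. Subtract (2x)·D = −6x² + 4x. Remainder: 18x − 6.
Step 8: lead(18x − 6) ÷ lead(D) = 18x ÷ −3x = −6. Subtract (−6)·D = 18x − 12. Remainder: 6.

R = [6]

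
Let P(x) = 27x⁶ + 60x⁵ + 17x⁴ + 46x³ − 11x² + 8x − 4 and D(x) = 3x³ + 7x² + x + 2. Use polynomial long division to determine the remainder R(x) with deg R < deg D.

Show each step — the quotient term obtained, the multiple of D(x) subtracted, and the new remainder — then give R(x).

R(x) = 0

Step 1: lead(27x⁶ + 60x⁵ + 17x⁴ + 46x³ − 11x² + 8x − 4) ÷ lead(D) = 27x⁶ ÷ 3x³ = 9x³. Subtract (9x³)·D = 27x⁶ + 63x⁵ + 9x⁴ + 18x³. Remainder: −3x⁵ + 8x⁴ + 28x³ − 11x² + 8x − 4.
Step 2: lead(−3x⁵ + 8x⁴ + 28x³ − 11x² + 8x − 4) ÷ lead(D) = −3x⁵ ÷ 3x³ = −x². Subtract (−x²)·D = −3x⁵ − 7x⁴ − x³ − 2x². Remainder: 15x⁴ + 29x³ − 9x² + 8x − 4.
Step 3: lead(15x⁴ + 29x³ − 9x² + 8x − 4) ÷ lead(D) = 15x⁴ ÷ 3x³ = 5x. Subtract (5x)·D = 15x⁴ + 35x³ + 5x² + 10x. Remainder: −6x³ − 14x² − 2x − 4.
Step 4: lead(−6x³ − 14x² − 2x − 4) ÷ lead(D) = −6x³ ÷ 3x³ = −2. Subtract (−2)·D = −6x³ − 14x² − 2x − 4. Remainder: 0.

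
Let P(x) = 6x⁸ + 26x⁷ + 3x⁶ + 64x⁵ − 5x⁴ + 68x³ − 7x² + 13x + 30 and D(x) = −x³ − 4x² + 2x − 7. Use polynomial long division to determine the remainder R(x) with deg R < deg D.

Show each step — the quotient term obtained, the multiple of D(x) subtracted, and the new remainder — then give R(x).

R(x) = x² − 2x + 9

Step 1: lead(6x⁸ + 26x⁷ + 3x⁶ + 64x⁵ − 5x⁴ + 68x³ − 7x² + 13x + 30) ÷ lead(D) = 6x⁸ ÷ −x³ = −6x⁵. Subtract (−6x⁵)·D = 6x⁸ + 24x⁷ − 12x⁶ + 42x⁵. Remainder: 2x⁷ + 15x⁶ + 22x⁵ − 5x⁴ + 68x³ − 7x² + 13x + 30.
Step 2: lead(2x⁷ + 15x⁶ + 22x⁵ − 5x⁴ + 68x³ − 7x² + 13x + 30) ÷ lead(D) = 2x⁷ ÷ −x³ = −2x⁴. Subtract (−2x⁴)·D = 2x⁷ + 8x⁶ − 4x⁵ + 14x⁴. Remainder: 7x⁶ + 26x⁵ − 19x⁴ + 68x³ − 7x² + 13x + 30.
Step 3: lead(7x⁶ + 26x⁵ − 19x⁴ + 68x³ − 7x² + 13x + 30) ÷ lead(D) = 7x⁶ ÷ −x³ = −7x³. Subtract (−7x³)·D = 7x⁶ + 28x⁵ − 14x⁴ + 49x³. Remainder: −2x⁵ − 5x⁴ + 19x³ − 7x² + 13x + 30.
Step 4: lead(−2x⁵ − 5x⁴ + 19x³ − 7x² + 13x + 30) ÷ lead(D) = −2x⁵ ÷ −x³ = 2x². Subtract (2x²)·D = −2x⁵ − 8x⁴ + 4x³ − 14x². Remainder: 3x⁴ + 15x³ + 7x² + 13x + 30.
Step 5: lead(3x⁴ + 15x³ + 7x² + 13x + 30) ÷ lead(D) = 3x⁴ ÷ −x³ = −3x. Subtract (−3x)·D = 3x⁴ + 12x³ − 6x² + 21x. Remainder: 3x³ + 13x² − 8x + 30.
Step 6: lead(3x³ + 13x² − 8x + 30) ÷ lead(D) = 3x³ ÷ −x³ = −3. Subtract (−3)·D = 3x³ + 12x² − 6x + 21. Remainder: x² − 2x + 9.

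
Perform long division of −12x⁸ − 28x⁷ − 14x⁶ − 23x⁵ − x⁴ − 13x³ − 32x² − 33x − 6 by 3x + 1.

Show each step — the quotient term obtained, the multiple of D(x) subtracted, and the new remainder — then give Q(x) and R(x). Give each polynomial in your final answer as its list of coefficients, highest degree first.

Q = [-4, -8, -2, -7, 2, -5, -9, -8]; R = [2]

Step 1: lead(−12x⁸ − 28x⁷ − 14x⁶ − 23x⁵ − x⁴ − 13x³ − 32x² − 33x − 6) ÷ lead(D) = −12x⁸ ÷ 3x = −4x⁷. Subtract (−4x⁷)·D = −12x⁸ − 4x⁷. Remainder: −24x⁷ − 14x⁶ − 23x⁵ − x⁴ − 13x³ − 32x² − 33x − 6.
Step 2: lead(−24x⁷ − 14x⁶ − 23x⁵ − x⁴ − 13x³ − 32x² − 33x − 6) ÷ lead(D) = −24x⁷ ÷ 3x = −8x⁶. Subtract (−8x⁶)·D = −24x⁷ − 8x⁶. Remainder: −6x⁶ − 23x⁵ − x⁴ − 13x³ − 32x² − 33x − 6.
Step 3: lead(−6x⁶ − 23x⁵ − x⁴ − 13x³ − 32x² − 33x − 6) ÷ lead(D) = −6x⁶ ÷ 3x = −2x⁵. Subtract (−2x⁵)·D = −6x⁶ − 2x⁵. Remainder: −21x⁵ − x⁴ − 13x³ − 32x² − 33x − 6.
Step 4: lead(−21x⁵ − x⁴ − 13x³ − 32x² − 33x − 6) ÷ lead(D) = −21x⁵ ÷ 3x = −7x⁴. Subtract (−7x⁴)·D = −21x⁵ − 7x⁴. Remainder: 6x⁴ − 13x³ − 32x² − 33x − 6.
Step 5: lead(6x⁴ − 13x³ − 32x² − 33x − 6) ÷ lead(D) = 6x⁴ ÷ 3x = 2x³. Subtract (2x³)·D = 6x⁴ + 2x³. Remainder: −15x³ − 32x² − 33x − 6.
Step 6: lead(−15x³ − 32x² − 33x − 6) ÷ lead(D) = −15x³ ÷ 3x = −5x². Subtract (−5x²)·D = −15x³ − 5x². Remainder: −27x² − 33x − 6.
Step 7: lead(−27x² − 33x − 6) ÷ lead(D) = −27x² ÷ 3x = −9x. Subtract (−9x)·D = −27x² − 9x. Remainder: −24x − 6.
Step 8: lead(−24x − 6) ÷ lead(D) = −24x ÷ 3x = −8. Subtract (−8)·D = −24x − 8. Remainder: 2.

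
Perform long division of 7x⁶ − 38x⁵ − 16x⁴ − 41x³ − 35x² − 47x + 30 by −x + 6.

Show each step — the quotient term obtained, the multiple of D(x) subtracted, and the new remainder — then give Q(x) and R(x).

Q(x) = −7x⁵ − 4x⁴ − 8x³ − 7x² − 7x + 5; R(x) = 0

Step 1: lead(7x⁶ − 38x⁵ − 16x⁴ − 41x³ − 35x² − 47x + 30) ÷ lead(D) = 7x⁶ ÷ −x = −7x⁵. Subtract (−7x⁵)·D = 7x⁶ − 42x⁵. Remainder: 4x⁵ − 16x⁴ − 41x³ − 35x² − 47x + 30.
Step 2: lead(4x⁵ − 16x⁴ − 41x³ − 35x² − 47x + 30) ÷ lead(D) = 4x⁵ ÷ −x = −4x⁴. Subtract (−4x⁴)·D = 4x⁵ − 24x⁴. Remainder: 8x⁴ − 41x³ − 35x² − 47x + 30.
Step 3: lead(8x⁴ − 41x³ − 35x² − 47x + 30) ÷ lead(D) = 8x⁴ ÷ −x = −8x³. Subtract (−8x³)·D = 8x⁴ − 48x³. Remainder: 7x³ − 35x² − 47x + 30.
Step 4: lead(7x³ − 35x² − 47x + 30) ÷ lead(D) = 7x³ ÷ −x = −7x². Subtract (−7x²)·D = 7x³ − 42x². Remainder: 7x² − 47x + 30.
Step 5: lead(7x² − 47x + 30) ÷ lead(D) = 7x² ÷ −x = −7x. Subtract (−7x)·D = 7x² − 42x. Remainder: −5x + 30.
Step 6: lead(−5x + 30) ÷ lead(D) = −5x ÷ −x = 5. Subtract (5)·D = −5x + 30. Remainder: 0.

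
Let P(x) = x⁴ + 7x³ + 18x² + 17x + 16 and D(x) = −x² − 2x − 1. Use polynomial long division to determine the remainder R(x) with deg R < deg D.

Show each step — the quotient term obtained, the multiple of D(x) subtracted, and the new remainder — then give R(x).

Step 1: lead(x⁴ + 7x³ + 18x² + 17x + 16) ÷ lead(D) = x⁴ ÷ −x² = −x². Subtract (−x²)·D = x⁴ + 2x³ + x². Remainder: 5x³ + 17x² + 17x + 16.
Step 2: lead(5x³ + 17x² + 17x + 16) ÷ lead(D) = 5x³ ÷ −x² = −5x. Subtract (−5x)·D = 5x³ + 10x² + 5x. Remainder: 7x² + 12x + 16.
Step 3: lead(7x² + 12x + 16) ÷ lead(D) = 7x² ÷ −x² = −7. Subtract (−7)·D = 7x² + 14x + 7. Remainder: −2x + 9.

R(x) = −2x + 9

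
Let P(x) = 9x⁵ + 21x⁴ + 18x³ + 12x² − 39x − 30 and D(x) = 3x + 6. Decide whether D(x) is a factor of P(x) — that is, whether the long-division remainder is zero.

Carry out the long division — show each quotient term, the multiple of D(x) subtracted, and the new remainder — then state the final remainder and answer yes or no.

Step 1: lead(9x⁵ + 21x⁴ + 18x³ + 12x² − 39x − 30) ÷ lead(D) = 9x⁵ ÷ 3x = 3x⁴. Subtract (3x⁴)·D = 9x⁵ + 18x⁴. Remainder: 3x⁴ + 18x³ + 12x² − 39x − 30.
Step 2: lead(3x⁴ + 18x³ + 12x² − 39x − 30) ÷ lead(D) = 3x⁴ ÷ 3x = x³. Subtract (x³)·D = 3x⁴ + 6x³. Remainder: 12x³ + 12x² − 39x − 30.
Step 3: lead(12x³ + 12x² − 39x − 30) ÷ lead(D) = 12x³ ÷ 3x = 4x². Subtract (4x²)·D = 12x³ + 24x². Remainder: −12x² − 39x − 30.
Step 4: lead(−12x² − 39x − 30) ÷ lead(D) = −12x² ÷ 3x = −4x. Subtract (−4x)·D = −12x² − 24x. Remainder: −15x − 30.
Step 5: lead(−15x − 30) ÷ lead(D) = −15x ÷ 3x = −5. Subtract (−5)·D = −15x − 30. Remainder: 0.

R(x) = 0, so D(x) is a factor of P(x). yes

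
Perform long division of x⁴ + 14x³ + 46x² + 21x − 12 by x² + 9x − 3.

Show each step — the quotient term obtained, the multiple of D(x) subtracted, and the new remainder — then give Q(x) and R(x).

Q(x) = x² + 5x + 4; R(x) = 0

Step 1: lead(x⁴ + 14x³ + 46x² + 21x − 12) ÷ lead(D) = x⁴ ÷ x² = x². Subtract (x²)·D = x⁴ + 9x³ − 3x². Remainder: 5x³ + 49x² + 21x − 12.
Step 2: lead(5x³ + 49x² + 21x − 12) ÷ lead(D) = 5x³ ÷ x² = 5x. Subtract (5x)·D = 5x³ + 45x² − 15x. Remainder: 4x² + 36x − 12.
Step 3: lead(4x² + 36x − 12) ÷ lead(D) = 4x² ÷ x² = 4. Subtract (4)·D = 4x² + 36x − 12. Remainder: 0.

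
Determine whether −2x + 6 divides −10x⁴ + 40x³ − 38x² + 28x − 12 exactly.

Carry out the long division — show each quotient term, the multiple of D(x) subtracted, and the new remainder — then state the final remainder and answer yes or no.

R(x) = 0, so D(x) is a factor of P(x). yes

Step 1: lead(−10x⁴ + 40x³ − 38x² + 28x − 12) ÷ lead(D) = −10x⁴ ÷ −2x = 5x³. Subtract (5x³)·D = −10x⁴ + 30x³. Remainder: 10x³ − 38x² + 28x − 12.
Step 2: lead(10x³ − 38x² + 28x − 12) ÷ lead(D) = 10x³ ÷ −2x = −5x². Subtract (−5x²)·D = 10x³ − 30x². Remainder: −8x² + 28x − 12.
Step 3: lead(−8x² + 28x − 12) ÷ lead(D) = −8x² ÷ −2x = 4x. Subtract (4x)·D = −8x² + 24x. Remainder: 4x − 12.
Step 4: lead(4x − 12) ÷ lead(D) = 4x ÷ −2x = −2. Subtract (−2)·D = 4x − 12. Remainder: 0.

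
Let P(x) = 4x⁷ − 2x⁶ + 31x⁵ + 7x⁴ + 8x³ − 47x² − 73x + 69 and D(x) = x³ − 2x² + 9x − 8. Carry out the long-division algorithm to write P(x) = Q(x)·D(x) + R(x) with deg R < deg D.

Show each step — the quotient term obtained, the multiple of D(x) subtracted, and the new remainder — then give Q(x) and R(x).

Step 1: lead(4x⁷ − 2x⁶ + 31x⁵ + 7x⁴ + 8x³ − 47x² − 73x + 69) ÷ lead(D) = 4x⁷ ÷ x³ = 4x⁴. Subtract (4x⁴)·D = 4x⁷ − 8x⁶ + 36x⁵ − 32x⁴. Remainder: 6x⁶ − 5x⁵ + 39x⁴ + 8x³ − 47x² − 73x + 69.
Step 2: lead(6x⁶ − 5x⁵ + 39x⁴ + 8x³ − 47x² − 73x + 69) ÷ lead(D) = 6x⁶ ÷ x³ = 6x³. Subtract (6x³)·D = 6x⁶ − 12x⁵ + 54x⁴ − 48x³. Remainder: 7x⁵ − 15x⁴ + 56x³ − 47x² − 73x + 69.
Step 3: lead(7x⁵ − 15x⁴ + 56x³ − 47x² − 73x + 69) ÷ lead(D) = 7x⁵ ÷ x³ = 7x². Subtract (7x²)·D = 7x⁵ − 14x⁴ + 63x³ − 56x². Remainder: −x⁴ − 7x³ + 9x² − 73x + 69.
Step 4: lead(−x⁴ − 7x³ + 9x² − 73x + 69) ÷ lead(D) = −x⁴ ÷ x³ = −x. Subtract (−x)·D = −x⁴ + 2x³ − 9x² + 8x. Remainder: −9x³ + 18x² − 81x + 69.
Step 5: lead(−9x³ + 18x² − 81x + 69) ÷ lead(D) = −9x³ ÷ x³ = −9. Subtract (−9)·D = −9x³ + 18x² − 81x + 72. Remainder: −3.

Q(x) = 4x⁴ + 6x³ + 7x² − x − 9; R(x) = −3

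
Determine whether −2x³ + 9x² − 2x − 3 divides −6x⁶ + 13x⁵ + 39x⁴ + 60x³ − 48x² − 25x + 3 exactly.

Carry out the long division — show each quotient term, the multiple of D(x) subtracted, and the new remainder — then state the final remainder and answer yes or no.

R(x) = 0, so D(x) is a factor of P(x). yes

Step 1: lead(−6x⁶ + 13x⁵ + 39x⁴ + 60x³ − 48x² − 25x + 3) ÷ lead(D) = −6x⁶ ÷ −2x³ = 3x³. Subtract (3x³)·D = −6x⁶ + 27x⁵ − 6x⁴ − 9x³. Remainder: −14x⁵ + 45x⁴ + 69x³ − 48x² − 25x + 3.
Step 2: lead(−14x⁵ + 45x⁴ + 69x³ − 48x² − 25x + 3) ÷ lead(D) = −14x⁵ ÷ −2x³ = 7x². Subtract (7x²)·D = −14x⁵ + 63x⁴ − 14x³ − 21x². Remainder: −18x⁴ + 83x³ − 27x² − 25x + 3.
Step 3: lead(−18x⁴ + 83x³ − 27x² − 25x + 3) ÷ lead(D) = −18x⁴ ÷ −2x³ = 9x. Subtract (9x)·D = −18x⁴ + 81x³ − 18x² − 27x. Remainder: 2x³ − 9x² + 2x + 3.
Step 4: lead(2x³ − 9x² + 2x + 3) ÷ lead(D) = 2x³ ÷ −2x³ = −1. Subtract (−1)·D = 2x³ − 9x² + 2x + 3. Remainder: 0.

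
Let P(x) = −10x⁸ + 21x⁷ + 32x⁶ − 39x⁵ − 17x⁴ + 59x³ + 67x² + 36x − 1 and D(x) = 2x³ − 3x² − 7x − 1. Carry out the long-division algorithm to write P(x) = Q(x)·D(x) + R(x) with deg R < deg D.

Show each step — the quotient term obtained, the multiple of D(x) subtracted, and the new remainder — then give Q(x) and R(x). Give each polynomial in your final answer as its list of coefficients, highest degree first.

Q = [-5, 3, 3, -7, -7, -4]; R = [-1, 1, -5]

Step 1: lead(−10x⁸ + 21x⁷ + 32x⁶ − 39x⁵ − 17x⁴ + 59x³ + 67x² + 36x − 1) ÷ lead(D) = −10x⁸ ÷ 2x³ = −5x⁵. Subtract (−5x⁵)·D = −10x⁸ + 15x⁷ + 35x⁶ + 5x⁵. Remainder: 6x⁷ − 3x⁶ − 44x⁵ − 17x⁴ + 59x³ + 67x² + 36x − 1.
Step 2: lead(6x⁷ − 3x⁶ − 44x⁵ − 17x⁴ + 59x³ + 67x² + 36x − 1) ÷ lead(D) = 6x⁷ ÷ 2x³ = 3x⁴. Subtract (3x⁴)·D = 6x⁷ − 9x⁶ − 21x⁵ − 3x⁴. Remainder: 6x⁶ − 23x⁵ − 14x⁴ + 59x³ + 67x² + 36x − 1.
Step 3: lead(6x⁶ − 23x⁵ − 14x⁴ + 59x³ + 67x² + 36x − 1) ÷ lead(D) = 6x⁶ ÷ 2x³ = 3x³. Subtract (3x³)·D = 6x⁶ − 9x⁵ − 21x⁴ − 3x³. Remainder: −14x⁵ + 7x⁴ + 62x³ + 67x² + 36x − 1.
Step 4: lead(−14x⁵ + 7x⁴ + 62x³ + 67x² + 36x − 1) ÷ lead(D) = −14x⁵ ÷ 2x³ = −7x². Subtract (−7x²)·D = −14x⁵ + 21x⁴ + 49x³ + 7x². Remainder: −14x⁴ + 13x³ + 60x² + 36x − 1.
Step 5: lead(−14x⁴ + 13x³ + 60x² + 36x − 1) ÷ lead(D) = −14x⁴ ÷ 2x³ = −7x. Subtract (−7x)·D = −14x⁴ + 21x³ + 49x² + 7x. Remainder: −8x³ + 11x² + 29x − 1.
Step 6: lead(−8x³ + 11x² + 29x − 1) ÷ lead(D) = −8x³ ÷ 2x³ = −4. Subtract (−4)·D = −8x³ + 12x² + 28x + 4. Remainder: −x² + x − 5.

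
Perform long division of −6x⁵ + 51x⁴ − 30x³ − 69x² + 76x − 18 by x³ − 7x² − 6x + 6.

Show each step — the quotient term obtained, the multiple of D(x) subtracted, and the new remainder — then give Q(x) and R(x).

Step 1: lead(−6x⁵ + 51x⁴ − 30x³ − 69x² + 76x − 18) ÷ lead(D) = −6x⁵ ÷ x³ = −6x². Subtract (−6x²)·D = −6x⁵ + 42x⁴ + 36x³ − 36x². Remainder: 9x⁴ − 66x³ − 33x² + 76x − 18.
Step 2: lead(9x⁴ − 66x³ − 33x² + 76x − 18) ÷ lead(D) = 9x⁴ ÷ x³ = 9x. Subtract (9x)·D = 9x⁴ − 63x³ − 54x² + 54x. Remainder: −3x³ + 21x² + 22x − 18.
Step 3: lead(−3x³ + 21x² + 22x − 18) ÷ lead(D) = −3x³ ÷ x³ = −3. Subtract (−3)·D = −3x³ + 21x² + 18x − 18. Remainder: 4x.

Q(x) = −6x² + 9x − 3; R(x) = 4x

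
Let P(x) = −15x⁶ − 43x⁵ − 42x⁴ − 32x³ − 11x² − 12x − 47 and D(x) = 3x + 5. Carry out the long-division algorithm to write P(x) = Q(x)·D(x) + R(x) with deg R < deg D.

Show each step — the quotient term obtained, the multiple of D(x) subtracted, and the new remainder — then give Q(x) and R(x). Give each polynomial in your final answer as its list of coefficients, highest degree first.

Q = [-5, -6, -4, -4, 3, -9]; R = [-2]

Step 1: lead(−15x⁶ − 43x⁵ − 42x⁴ − 32x³ − 11x² − 12x − 47) ÷ lead(D) = −15x⁶ ÷ 3x = −5x⁵. Subtract (−5x⁵)·D = −15x⁶ − 25x⁵. Remainder: −18x⁵ − 42x⁴ − 32x³ − 11x² − 12x − 47.
Step 2: lead(−18x⁵ − 42x⁴ − 32x³ − 11x² − 12x − 47) ÷ lead(D) = −18x⁵ ÷ 3x = −6x⁴. Subtract (−6x⁴)·D = −18x⁵ − 30x⁴. Remainder: −12x⁴ − 32x³ − 11x² − 12x − 47.
Step 3: lead(−12x⁴ − 32x³ − 11x² − 12x − 47) ÷ lead(D) = −12x⁴ ÷ 3x = −4x³. Subtract (−4x³)·D = −12x⁴ − 20x³. Remainder: −12x³ − 11x² − 12x − 47.
Step 4: lead(−12x³ − 11x² − 12x − 47) ÷ lead(D) = −12x³ ÷ 3x = −4x². Subtract (−4x²)·D = −12x³ − 20x². Remainder: 9x² − 12x − 47.
Step 5: lead(9x² − 12x − 47) ÷ lead(D) = 9x² ÷ 3x = 3x. Subtract (3x)·D = 9x² + 15x. Remainder: −27x − 47.
Step 6: lead(−27x − 47) ÷ lead(D) = −27x ÷ 3x = −9. Subtract (−9)·D = −27x − 45. Remainder: −2.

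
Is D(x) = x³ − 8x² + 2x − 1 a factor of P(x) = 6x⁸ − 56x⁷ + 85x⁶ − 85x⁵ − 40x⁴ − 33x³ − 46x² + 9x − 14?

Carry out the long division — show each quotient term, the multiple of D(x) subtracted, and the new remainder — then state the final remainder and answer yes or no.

Step 1: lead(6x⁸ − 56x⁷ + 85x⁶ − 85x⁵ − 40x⁴ − 33x³ − 46x² + 9x − 14) ÷ lead(D) = 6x⁸ ÷ x³ = 6x⁵. Subtract (6x⁵)·D = 6x⁸ − 48x⁷ + 12x⁶ − 6x⁵. Remainder: −8x⁷ + 73x⁶ − 79x⁵ − 40x⁴ − 33x³ − 46x² + 9x − 14.
Step 2: lead(−8x⁷ + 73x⁶ − 79x⁵ − 40x⁴ − 33x³ − 46x² + 9x − 14) ÷ lead(D) = −8x⁷ ÷ x³ = −8x⁴. Subtract (−8x⁴)·D = −8x⁷ + 64x⁶ − 16x⁵ + 8x⁴. Remainder: 9x⁶ − 63x⁵ − 48x⁴ − 33x³ − 46x² + 9x − 14.
Step 3: lead(9x⁶ − 63x⁵ − 48x⁴ − 33x³ − 46x² + 9x − 14) ÷ lead(D) = 9x⁶ ÷ x³ = 9x³. Subtract (9x³)·D = 9x⁶ − 72x⁵ + 18x⁴ − 9x³. Remainder: 9x⁵ − 66x⁴ − 24x³ − 46x² + 9x − 14.
Step 4: lead(9x⁵ − 66x⁴ − 24x³ − 46x² + 9x − 14) ÷ lead(D) = 9x⁵ ÷ x³ = 9x². Subtract (9x²)·D = 9x⁵ − 72x⁴ + 18x³ − 9x². Remainder: 6x⁴ − 42x³ − 37x² + 9x − 14.
Step 5: lead(6x⁴ − 42x³ − 37x² + 9x − 14) ÷ lead(D) = 6x⁴ ÷ x³ = 6x. Subtract (6x)·D = 6x⁴ − 48x³ + 12x² − 6x. Remainder: 6x³ − 49x² + 15x − 14.
Step 6: lead(6x³ − 49x² + 15x − 14) ÷ lead(D) = 6x³ ÷ x³ = 6. Subtract (6)·D = 6x³ − 48x² + 12x − 6. Remainder: −x² + 3x − 8.

R(x) = −x² + 3x − 8, so D(x) is not a factor of P(x). no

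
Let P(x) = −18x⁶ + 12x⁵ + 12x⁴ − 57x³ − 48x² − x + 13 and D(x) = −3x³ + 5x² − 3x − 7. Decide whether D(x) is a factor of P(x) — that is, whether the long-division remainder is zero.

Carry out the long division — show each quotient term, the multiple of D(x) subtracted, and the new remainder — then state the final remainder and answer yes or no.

Step 1: lead(−18x⁶ + 12x⁵ + 12x⁴ − 57x³ − 48x² − x + 13) ÷ lead(D) = −18x⁶ ÷ −3x³ = 6x³. Subtract (6x³)·D = −18x⁶ + 30x⁵ − 18x⁴ − 42x³. Remainder: −18x⁵ + 30x⁴ − 15x³ − 48x² − x + 13.
Step 2: lead(−18x⁵ + 30x⁴ − 15x³ − 48x² − x + 13) ÷ lead(D) = −18x⁵ ÷ −3x³ = 6x². Subtract (6x²)·D = −18x⁵ + 30x⁴ − 18x³ − 42x². Remainder: 3x³ − 6x² − x + 13.
Step 3: lead(3x³ − 6x² − x + 13) ÷ lead(D) = 3x³ ÷ −3x³ = −1. Subtract (−1)·D = 3x³ − 5x² + 3x + 7. Remainder: −x² − 4x + 6.

R(x) = −x² − 4x + 6, so D(x) is not a factor of P(x). no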